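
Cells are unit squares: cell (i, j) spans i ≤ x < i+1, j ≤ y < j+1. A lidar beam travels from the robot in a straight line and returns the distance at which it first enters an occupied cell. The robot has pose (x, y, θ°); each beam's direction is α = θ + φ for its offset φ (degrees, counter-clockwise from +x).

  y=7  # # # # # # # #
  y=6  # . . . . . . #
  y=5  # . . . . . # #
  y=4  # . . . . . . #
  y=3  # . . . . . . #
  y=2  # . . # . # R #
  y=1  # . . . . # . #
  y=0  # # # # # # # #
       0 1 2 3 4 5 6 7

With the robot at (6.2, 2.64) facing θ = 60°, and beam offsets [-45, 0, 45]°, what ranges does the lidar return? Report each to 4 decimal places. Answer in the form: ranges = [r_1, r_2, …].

beam 1: φ=-45°, α=15°
  dir = (cos 15°, sin 15°) = (0.9659, 0.2588); from cell (6,2)
  next x-line at t=0.8282, next y-line at t=1.3909; Δt_x=1.0353, Δt_y=3.8637
    x: enter (7,2) at t=0.8282 ← occupied
  → r_1 = 0.8282
beam 2: φ=0°, α=60°
  dir = (cos 60°, sin 60°) = (0.5000, 0.8660); from cell (6,2)
  next x-line at t=1.6000, next y-line at t=0.4157; Δt_x=2.0000, Δt_y=1.1547
    y: enter (6,3) at t=0.4157
    y: enter (6,4) at t=1.5704
    x: enter (7,4) at t=1.6000 ← occupied
  → r_2 = 1.6000
beam 3: φ=45°, α=105°
  dir = (cos 105°, sin 105°) = (-0.2588, 0.9659); from cell (6,2)
  next x-line at t=0.7727, next y-line at t=0.3727; Δt_x=3.8637, Δt_y=1.0353
    y: enter (6,3) at t=0.3727
    x: enter (5,3) at t=0.7727
    y: enter (5,4) at t=1.4080
    y: enter (5,5) at t=2.4433
    y: enter (5,6) at t=3.4785
    y: enter (5,7) at t=4.5138 ← occupied
  → r_3 = 4.5138

ranges = [0.8282, 1.6000, 4.5138]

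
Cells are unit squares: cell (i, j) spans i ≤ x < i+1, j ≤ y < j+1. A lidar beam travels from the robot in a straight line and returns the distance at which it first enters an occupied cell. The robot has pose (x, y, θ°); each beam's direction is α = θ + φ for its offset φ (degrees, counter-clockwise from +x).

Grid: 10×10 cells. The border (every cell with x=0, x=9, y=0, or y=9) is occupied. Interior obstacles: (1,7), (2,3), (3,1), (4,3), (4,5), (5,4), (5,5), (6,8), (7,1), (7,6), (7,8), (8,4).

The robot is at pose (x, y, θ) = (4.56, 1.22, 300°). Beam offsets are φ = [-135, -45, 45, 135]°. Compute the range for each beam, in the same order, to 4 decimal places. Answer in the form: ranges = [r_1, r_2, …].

ranges = [0.5798, 0.2278, 0.8500, 2.8781]

beam 1: φ=-135°, α=165°
  dir = (cos 165°, sin 165°) = (-0.9659, 0.2588); from cell (4,1)
  next x-line at t=0.5798, next y-line at t=3.0137; Δt_x=1.0353, Δt_y=3.8637
    x: enter (3,1) at t=0.5798 ← occupied
  → r_1 = 0.5798
beam 2: φ=-45°, α=255°
  dir = (cos 255°, sin 255°) = (-0.2588, -0.9659); from cell (4,1)
  next x-line at t=2.1637, next y-line at t=0.2278; Δt_x=3.8637, Δt_y=1.0353
    y: enter (4,0) at t=0.2278 ← occupied
  → r_2 = 0.2278
beam 3: φ=45°, α=345°
  dir = (cos 345°, sin 345°) = (0.9659, -0.2588); from cell (4,1)
  next x-line at t=0.4555, next y-line at t=0.8500; Δt_x=1.0353, Δt_y=3.8637
    x: enter (5,1) at t=0.4555
    y: enter (5,0) at t=0.8500 ← occupied
  → r_3 = 0.8500
beam 4: φ=135°, α=75°
  dir = (cos 75°, sin 75°) = (0.2588, 0.9659); from cell (4,1)
  next x-line at t=1.7000, next y-line at t=0.8075; Δt_x=3.8637, Δt_y=1.0353
    y: enter (4,2) at t=0.8075
    x: enter (5,2) at t=1.7000
    y: enter (5,3) at t=1.8428
    y: enter (5,4) at t=2.8781 ← occupied
  → r_4 = 2.8781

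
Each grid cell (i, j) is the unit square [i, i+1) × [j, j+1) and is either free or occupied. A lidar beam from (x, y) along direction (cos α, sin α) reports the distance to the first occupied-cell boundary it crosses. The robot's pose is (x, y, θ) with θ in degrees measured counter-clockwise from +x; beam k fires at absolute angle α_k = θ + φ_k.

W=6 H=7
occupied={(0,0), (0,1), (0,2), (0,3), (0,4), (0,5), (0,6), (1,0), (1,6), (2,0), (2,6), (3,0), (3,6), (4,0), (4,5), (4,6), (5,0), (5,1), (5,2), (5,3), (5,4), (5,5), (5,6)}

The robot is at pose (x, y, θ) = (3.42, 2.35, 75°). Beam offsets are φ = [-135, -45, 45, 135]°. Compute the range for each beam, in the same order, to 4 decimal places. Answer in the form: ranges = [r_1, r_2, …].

ranges = [1.5588, 1.8244, 4.2147, 2.7000]

beam 1: φ=-135°, α=300°
  direction (0.5000, -0.8660); cell (3,2); t to first gridline: x 1.1600, y 0.4041 (then +2.0000 / +1.1547)
    (3,1) via y @ 0.4041
    (4,1) via x @ 1.1600
    (4,0) via y @ 1.5588  # hit
  → r_1 = 1.5588
beam 2: φ=-45°, α=30°
  direction (0.8660, 0.5000); cell (3,2); t to first gridline: x 0.6697, y 1.3000 (then +1.1547 / +2.0000)
    (4,2) via x @ 0.6697
    (4,3) via y @ 1.3000
    (5,3) via x @ 1.8244  # hit
  → r_2 = 1.8244
beam 3: φ=45°, α=120°
  direction (-0.5000, 0.8660); cell (3,2); t to first gridline: x 0.8400, y 0.7506 (then +2.0000 / +1.1547)
    (3,3) via y @ 0.7506
    (2,3) via x @ 0.8400
    (2,4) via y @ 1.9053
    (1,4) via x @ 2.8400
    (1,5) via y @ 3.0600
    (1,6) via y @ 4.2147  # hit
  → r_3 = 4.2147
beam 4: φ=135°, α=210°
  direction (-0.8660, -0.5000); cell (3,2); t to first gridline: x 0.4850, y 0.7000 (then +1.1547 / +2.0000)
    (2,2) via x @ 0.4850
    (2,1) via y @ 0.7000
    (1,1) via x @ 1.6397
    (1,0) via y @ 2.7000  # hit
  → r_4 = 2.7000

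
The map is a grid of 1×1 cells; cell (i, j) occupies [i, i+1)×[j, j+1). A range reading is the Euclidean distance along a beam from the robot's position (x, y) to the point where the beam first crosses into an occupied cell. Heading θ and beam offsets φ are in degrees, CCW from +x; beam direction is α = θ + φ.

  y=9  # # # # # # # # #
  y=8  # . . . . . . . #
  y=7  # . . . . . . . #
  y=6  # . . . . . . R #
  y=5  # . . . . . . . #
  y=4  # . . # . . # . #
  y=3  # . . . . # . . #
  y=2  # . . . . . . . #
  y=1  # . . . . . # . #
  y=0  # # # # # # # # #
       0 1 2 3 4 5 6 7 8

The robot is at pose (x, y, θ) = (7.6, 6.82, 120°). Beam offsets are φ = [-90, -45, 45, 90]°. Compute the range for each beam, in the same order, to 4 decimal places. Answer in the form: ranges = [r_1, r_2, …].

beam 1: φ=-90°, α=30°
  dir = (cos 30°, sin 30°) = (0.8660, 0.5000); from cell (7,6)
  next x-line at t=0.4619, next y-line at t=0.3600; Δt_x=1.1547, Δt_y=2.0000
    y: enter (7,7) at t=0.3600
    x: enter (8,7) at t=0.4619 ← occupied
  → r_1 = 0.4619
beam 2: φ=-45°, α=75°
  dir = (cos 75°, sin 75°) = (0.2588, 0.9659); from cell (7,6)
  next x-line at t=1.5455, next y-line at t=0.1863; Δt_x=3.8637, Δt_y=1.0353
    y: enter (7,7) at t=0.1863
    y: enter (7,8) at t=1.2216
    x: enter (8,8) at t=1.5455 ← occupied
  → r_2 = 1.5455
beam 3: φ=45°, α=165°
  dir = (cos 165°, sin 165°) = (-0.9659, 0.2588); from cell (7,6)
  next x-line at t=0.6212, next y-line at t=0.6955; Δt_x=1.0353, Δt_y=3.8637
    x: enter (6,6) at t=0.6212
    y: enter (6,7) at t=0.6955
    x: enter (5,7) at t=1.6564
    x: enter (4,7) at t=2.6917
    x: enter (3,7) at t=3.7270
    y: enter (3,8) at t=4.5592
    x: enter (2,8) at t=4.7623
    x: enter (1,8) at t=5.7975
    x: enter (0,8) at t=6.8328 ← occupied
  → r_3 = 6.8328
beam 4: φ=90°, α=210°
  dir = (cos 210°, sin 210°) = (-0.8660, -0.5000); from cell (7,6)
  next x-line at t=0.6928, next y-line at t=1.6400; Δt_x=1.1547, Δt_y=2.0000
    x: enter (6,6) at t=0.6928
    y: enter (6,5) at t=1.6400
    x: enter (5,5) at t=1.8475
    x: enter (4,5) at t=3.0022
    y: enter (4,4) at t=3.6400
    x: enter (3,4) at t=4.1569 ← occupied
  → r_4 = 4.1569

ranges = [0.4619, 1.5455, 6.8328, 4.1569]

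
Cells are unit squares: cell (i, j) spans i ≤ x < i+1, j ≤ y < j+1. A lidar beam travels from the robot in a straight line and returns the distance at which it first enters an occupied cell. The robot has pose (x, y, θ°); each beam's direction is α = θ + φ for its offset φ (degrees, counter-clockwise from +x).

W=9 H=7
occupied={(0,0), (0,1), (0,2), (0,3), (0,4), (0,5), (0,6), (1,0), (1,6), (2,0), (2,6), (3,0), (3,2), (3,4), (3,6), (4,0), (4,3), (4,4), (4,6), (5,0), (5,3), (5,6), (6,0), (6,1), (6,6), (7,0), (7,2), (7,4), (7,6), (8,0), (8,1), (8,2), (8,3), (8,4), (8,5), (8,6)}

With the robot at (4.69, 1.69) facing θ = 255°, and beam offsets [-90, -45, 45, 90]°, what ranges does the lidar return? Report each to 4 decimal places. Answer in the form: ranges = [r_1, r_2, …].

beam 1: φ=-90°, α=165°
  direction (-0.9659, 0.2588); cell (4,1); t to first gridline: x 0.7143, y 1.1977 (then +1.0353 / +3.8637)
    (3,1) via x @ 0.7143
    (3,2) via y @ 1.1977  # hit
  → r_1 = 1.1977
beam 2: φ=-45°, α=210°
  direction (-0.8660, -0.5000); cell (4,1); t to first gridline: x 0.7967, y 1.3800 (then +1.1547 / +2.0000)
    (3,1) via x @ 0.7967
    (3,0) via y @ 1.3800  # hit
  → r_2 = 1.3800
beam 3: φ=45°, α=300°
  direction (0.5000, -0.8660); cell (4,1); t to first gridline: x 0.6200, y 0.7967 (then +2.0000 / +1.1547)
    (5,1) via x @ 0.6200
    (5,0) via y @ 0.7967  # hit
  → r_3 = 0.7967
beam 4: φ=90°, α=345°
  direction (0.9659, -0.2588); cell (4,1); t to first gridline: x 0.3209, y 2.6660 (then +1.0353 / +3.8637)
    (5,1) via x @ 0.3209
    (6,1) via x @ 1.3562  # hit
  → r_4 = 1.3562

ranges = [1.1977, 1.3800, 0.7967, 1.3562]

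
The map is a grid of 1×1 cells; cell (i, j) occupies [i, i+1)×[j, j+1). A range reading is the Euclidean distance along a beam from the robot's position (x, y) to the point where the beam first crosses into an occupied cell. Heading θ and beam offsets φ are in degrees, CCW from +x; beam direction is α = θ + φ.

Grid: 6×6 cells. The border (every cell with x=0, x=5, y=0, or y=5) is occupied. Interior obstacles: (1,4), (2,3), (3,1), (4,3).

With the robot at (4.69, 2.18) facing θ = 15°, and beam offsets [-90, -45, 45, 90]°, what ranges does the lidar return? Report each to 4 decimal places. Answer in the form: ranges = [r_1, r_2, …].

ranges = [1.1977, 0.3580, 0.6200, 0.8489]

beam 1: φ=-90°, α=285°
  dir = (cos 285°, sin 285°) = (0.2588, -0.9659); from cell (4,2)
  next x-line at t=1.1977, next y-line at t=0.1863; Δt_x=3.8637, Δt_y=1.0353
    y: enter (4,1) at t=0.1863
    x: enter (5,1) at t=1.1977 ← occupied
  → r_1 = 1.1977
beam 2: φ=-45°, α=330°
  dir = (cos 330°, sin 330°) = (0.8660, -0.5000); from cell (4,2)
  next x-line at t=0.3580, next y-line at t=0.3600; Δt_x=1.1547, Δt_y=2.0000
    x: enter (5,2) at t=0.3580 ← occupied
  → r_2 = 0.3580
beam 3: φ=45°, α=60°
  dir = (cos 60°, sin 60°) = (0.5000, 0.8660); from cell (4,2)
  next x-line at t=0.6200, next y-line at t=0.9469; Δt_x=2.0000, Δt_y=1.1547
    x: enter (5,2) at t=0.6200 ← occupied
  → r_3 = 0.6200
beam 4: φ=90°, α=105°
  dir = (cos 105°, sin 105°) = (-0.2588, 0.9659); from cell (4,2)
  next x-line at t=2.6660, next y-line at t=0.8489; Δt_x=3.8637, Δt_y=1.0353
    y: enter (4,3) at t=0.8489 ← occupied
  → r_4 = 0.8489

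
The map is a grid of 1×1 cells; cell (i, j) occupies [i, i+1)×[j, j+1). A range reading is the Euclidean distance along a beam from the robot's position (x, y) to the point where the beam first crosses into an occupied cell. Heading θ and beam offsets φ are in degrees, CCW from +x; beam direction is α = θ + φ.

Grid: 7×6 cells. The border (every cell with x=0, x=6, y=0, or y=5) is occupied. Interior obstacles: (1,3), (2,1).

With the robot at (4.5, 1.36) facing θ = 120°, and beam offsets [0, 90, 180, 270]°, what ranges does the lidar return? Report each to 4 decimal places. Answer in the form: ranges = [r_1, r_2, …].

beam 1: φ=0°, α=120°
  d=(-0.5000,0.8660)  start (4,1)  tX=1.0000 tY=0.7390  stride 1/|dx|=2.0000 1/|dy|=1.1547
    cross y-line → (4,2), t=0.7390
    cross x-line → (3,2), t=1.0000
    cross y-line → (3,3), t=1.8937
    cross x-line → (2,3), t=3.0000
    cross y-line → (2,4), t=3.0484
    cross y-line → (2,5), t=4.2031 (wall)
  → r_1 = 4.2031
beam 2: φ=90°, α=210°
  d=(-0.8660,-0.5000)  start (4,1)  tX=0.5774 tY=0.7200  stride 1/|dx|=1.1547 1/|dy|=2.0000
    cross x-line → (3,1), t=0.5774
    cross y-line → (3,0), t=0.7200 (wall)
  → r_2 = 0.7200
beam 3: φ=180°, α=300°
  d=(0.5000,-0.8660)  start (4,1)  tX=1.0000 tY=0.4157  stride 1/|dx|=2.0000 1/|dy|=1.1547
    cross y-line → (4,0), t=0.4157 (wall)
  → r_3 = 0.4157
beam 4: φ=270°, α=30°
  d=(0.8660,0.5000)  start (4,1)  tX=0.5774 tY=1.2800  stride 1/|dx|=1.1547 1/|dy|=2.0000
    cross x-line → (5,1), t=0.5774
    cross y-line → (5,2), t=1.2800
    cross x-line → (6,2), t=1.7321 (wall)
  → r_4 = 1.7321

ranges = [4.2031, 0.7200, 0.4157, 1.7321]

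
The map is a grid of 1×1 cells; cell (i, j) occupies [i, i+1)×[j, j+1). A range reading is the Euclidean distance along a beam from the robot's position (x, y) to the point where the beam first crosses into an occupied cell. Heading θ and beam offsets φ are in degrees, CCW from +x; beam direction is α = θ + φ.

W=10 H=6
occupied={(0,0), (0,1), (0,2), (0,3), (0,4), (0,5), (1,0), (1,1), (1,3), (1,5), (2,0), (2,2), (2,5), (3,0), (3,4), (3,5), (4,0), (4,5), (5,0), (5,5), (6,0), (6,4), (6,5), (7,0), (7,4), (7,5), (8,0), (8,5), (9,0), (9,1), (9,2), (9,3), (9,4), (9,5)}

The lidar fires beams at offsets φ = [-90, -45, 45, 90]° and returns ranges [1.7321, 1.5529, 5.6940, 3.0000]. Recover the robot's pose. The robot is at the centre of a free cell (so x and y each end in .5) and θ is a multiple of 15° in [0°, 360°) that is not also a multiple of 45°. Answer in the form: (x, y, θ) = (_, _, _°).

(x, y, θ) = (7.5, 2.5, 120°)

Candidates: 26 free-cell centres × 16 headings = 416 poses. Raycast each; keep the one whose scan matches to 4 dp.
  (6.5, 3.5, 30°): beam 1 = 2.8868 ≠ 1.7321 ✗
  (4.5, 4.5, 75°): beam 1 = 1.5529 ≠ 1.7321 ✗
  (1.5, 2.5, 285°): beam 1 = 0.5176 ≠ 1.7321 ✗
  (8.5, 3.5, 330°): beam 1 = 2.8868 ≠ 1.7321 ✗
  …
  (7.5, 2.5, 120°): r_1=1.7321, r_2=1.5529, r_3=5.6940, r_4=3.0000 — all match ✓
Unique over the lattice → pose = (7.5, 2.5, 120°).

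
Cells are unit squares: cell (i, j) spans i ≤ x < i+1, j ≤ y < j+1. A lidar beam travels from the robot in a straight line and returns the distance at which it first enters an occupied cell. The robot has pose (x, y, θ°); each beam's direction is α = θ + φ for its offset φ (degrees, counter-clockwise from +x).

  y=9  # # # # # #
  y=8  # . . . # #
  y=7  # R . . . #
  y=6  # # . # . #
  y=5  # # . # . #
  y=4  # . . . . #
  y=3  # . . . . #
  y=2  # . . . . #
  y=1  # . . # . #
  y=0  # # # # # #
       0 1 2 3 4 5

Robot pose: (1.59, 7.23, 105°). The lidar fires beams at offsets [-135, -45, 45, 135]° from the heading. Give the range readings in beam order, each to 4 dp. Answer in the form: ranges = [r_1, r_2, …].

ranges = [0.4600, 2.0438, 0.6813, 0.2656]

beam 1: φ=-135°, α=330°
  direction (0.8660, -0.5000); cell (1,7); t to first gridline: x 0.4734, y 0.4600 (then +1.1547 / +2.0000)
    (1,6) via y @ 0.4600  # hit
  → r_1 = 0.4600
beam 2: φ=-45°, α=60°
  direction (0.5000, 0.8660); cell (1,7); t to first gridline: x 0.8200, y 0.8891 (then +2.0000 / +1.1547)
    (2,7) via x @ 0.8200
    (2,8) via y @ 0.8891
    (2,9) via y @ 2.0438  # hit
  → r_2 = 2.0438
beam 3: φ=45°, α=150°
  direction (-0.8660, 0.5000); cell (1,7); t to first gridline: x 0.6813, y 1.5400 (then +1.1547 / +2.0000)
    (0,7) via x @ 0.6813  # hit
  → r_3 = 0.6813
beam 4: φ=135°, α=240°
  direction (-0.5000, -0.8660); cell (1,7); t to first gridline: x 1.1800, y 0.2656 (then +2.0000 / +1.1547)
    (1,6) via y @ 0.2656  # hit
  → r_4 = 0.2656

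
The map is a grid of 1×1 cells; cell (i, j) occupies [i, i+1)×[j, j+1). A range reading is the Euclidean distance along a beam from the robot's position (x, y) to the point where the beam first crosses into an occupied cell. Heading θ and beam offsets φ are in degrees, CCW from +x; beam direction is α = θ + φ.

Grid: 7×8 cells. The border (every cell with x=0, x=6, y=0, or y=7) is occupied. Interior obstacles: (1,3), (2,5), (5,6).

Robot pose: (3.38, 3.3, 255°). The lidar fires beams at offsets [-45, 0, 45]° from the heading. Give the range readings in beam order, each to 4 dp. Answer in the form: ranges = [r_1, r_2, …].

beam 1: φ=-45°, α=210°
  cosα=-0.8660 sinα=-0.5000 | (3,3) | tMaxX 0.4388 tMaxY 0.6000 | tΔX 1.1547 tΔY 2.0000
    t=0.4388 [x] (2,3)
    t=0.6000 [y] (2,2)
    t=1.5935 [x] (1,2)
    t=2.6000 [y] (1,1)
    t=2.7482 [x] (0,1) — stop
  → r_1 = 2.7482
beam 2: φ=0°, α=255°
  cosα=-0.2588 sinα=-0.9659 | (3,3) | tMaxX 1.4682 tMaxY 0.3106 | tΔX 3.8637 tΔY 1.0353
    t=0.3106 [y] (3,2)
    t=1.3459 [y] (3,1)
    t=1.4682 [x] (2,1)
    t=2.3811 [y] (2,0) — stop
  → r_2 = 2.3811
beam 3: φ=45°, α=300°
  cosα=0.5000 sinα=-0.8660 | (3,3) | tMaxX 1.2400 tMaxY 0.3464 | tΔX 2.0000 tΔY 1.1547
    t=0.3464 [y] (3,2)
    t=1.2400 [x] (4,2)
    t=1.5011 [y] (4,1)
    t=2.6558 [y] (4,0) — stop
  → r_3 = 2.6558

ranges = [2.7482, 2.3811, 2.6558]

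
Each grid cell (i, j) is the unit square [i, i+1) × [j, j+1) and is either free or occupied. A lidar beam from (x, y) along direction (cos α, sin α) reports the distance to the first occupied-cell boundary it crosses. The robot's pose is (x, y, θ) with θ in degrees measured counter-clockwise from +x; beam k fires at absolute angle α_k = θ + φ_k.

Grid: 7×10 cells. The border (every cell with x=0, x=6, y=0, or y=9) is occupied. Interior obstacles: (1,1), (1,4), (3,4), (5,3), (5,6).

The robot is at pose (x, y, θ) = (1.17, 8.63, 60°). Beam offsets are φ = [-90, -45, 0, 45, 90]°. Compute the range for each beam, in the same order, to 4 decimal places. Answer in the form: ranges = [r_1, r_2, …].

beam 1: φ=-90°, α=330°
  cosα=0.8660 sinα=-0.5000 | (1,8) | tMaxX 0.9584 tMaxY 1.2600 | tΔX 1.1547 tΔY 2.0000
    t=0.9584 [x] (2,8)
    t=1.2600 [y] (2,7)
    t=2.1131 [x] (3,7)
    t=3.2600 [y] (3,6)
    t=3.2678 [x] (4,6)
    t=4.4225 [x] (5,6) — stop
  → r_1 = 4.4225
beam 2: φ=-45°, α=15°
  cosα=0.9659 sinα=0.2588 | (1,8) | tMaxX 0.8593 tMaxY 1.4296 | tΔX 1.0353 tΔY 3.8637
    t=0.8593 [x] (2,8)
    t=1.4296 [y] (2,9) — stop
  → r_2 = 1.4296
beam 3: φ=0°, α=60°
  cosα=0.5000 sinα=0.8660 | (1,8) | tMaxX 1.6600 tMaxY 0.4272 | tΔX 2.0000 tΔY 1.1547
    t=0.4272 [y] (1,9) — stop
  → r_3 = 0.4272
beam 4: φ=45°, α=105°
  cosα=-0.2588 sinα=0.9659 | (1,8) | tMaxX 0.6568 tMaxY 0.3831 | tΔX 3.8637 tΔY 1.0353
    t=0.3831 [y] (1,9) — stop
  → r_4 = 0.3831
beam 5: φ=90°, α=150°
  cosα=-0.8660 sinα=0.5000 | (1,8) | tMaxX 0.1963 tMaxY 0.7400 | tΔX 1.1547 tΔY 2.0000
    t=0.1963 [x] (0,8) — stop
  → r_5 = 0.1963

ranges = [4.4225, 1.4296, 0.4272, 0.3831, 0.1963]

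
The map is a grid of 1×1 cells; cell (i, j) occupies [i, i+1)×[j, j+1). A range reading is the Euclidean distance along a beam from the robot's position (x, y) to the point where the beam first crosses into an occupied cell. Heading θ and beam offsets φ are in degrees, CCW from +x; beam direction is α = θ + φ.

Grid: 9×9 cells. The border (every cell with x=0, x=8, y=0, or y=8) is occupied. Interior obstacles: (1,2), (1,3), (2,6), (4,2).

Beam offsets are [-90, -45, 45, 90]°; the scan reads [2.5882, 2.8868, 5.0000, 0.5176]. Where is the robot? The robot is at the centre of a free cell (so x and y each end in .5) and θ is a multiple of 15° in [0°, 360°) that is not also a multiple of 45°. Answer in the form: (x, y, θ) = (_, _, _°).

(x, y, θ) = (5.5, 2.5, 75°)

Enumerate (i+0.5, j+0.5, θ) over the 45 free cells and 16 admissible headings. For each, cast all 4 beams and compare to the given ranges.
  (7.5, 2.5, 330°): beam 1 = 1.7321 ≠ 2.5882 ✗
  (4.5, 7.5, 30°): beam 1 = 7.0000 ≠ 2.5882 ✗
  (6.5, 4.5, 15°): beam 1 = 3.6235 ≠ 2.5882 ✗
  …
  (5.5, 2.5, 75°): r_1=2.5882, r_2=2.8868, r_3=5.0000, r_4=0.5176 — all match ✓
Only this pose fits every beam.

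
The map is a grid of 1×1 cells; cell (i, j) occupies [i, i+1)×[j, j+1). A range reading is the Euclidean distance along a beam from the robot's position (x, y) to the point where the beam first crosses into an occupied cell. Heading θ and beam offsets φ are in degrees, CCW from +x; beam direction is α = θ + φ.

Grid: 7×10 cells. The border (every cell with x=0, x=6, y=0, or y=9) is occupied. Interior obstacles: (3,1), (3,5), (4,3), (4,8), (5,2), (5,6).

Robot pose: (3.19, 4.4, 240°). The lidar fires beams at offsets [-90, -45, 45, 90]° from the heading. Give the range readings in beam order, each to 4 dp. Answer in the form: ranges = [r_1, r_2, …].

beam 1: φ=-90°, α=150°
  d=(-0.8660,0.5000)  start (3,4)  tX=0.2194 tY=1.2000  stride 1/|dx|=1.1547 1/|dy|=2.0000
    cross x-line → (2,4), t=0.2194
    cross y-line → (2,5), t=1.2000
    cross x-line → (1,5), t=1.3741
    cross x-line → (0,5), t=2.5288 (wall)
  → r_1 = 2.5288
beam 2: φ=-45°, α=195°
  d=(-0.9659,-0.2588)  start (3,4)  tX=0.1967 tY=1.5455  stride 1/|dx|=1.0353 1/|dy|=3.8637
    cross x-line → (2,4), t=0.1967
    cross x-line → (1,4), t=1.2320
    cross y-line → (1,3), t=1.5455
    cross x-line → (0,3), t=2.2673 (wall)
  → r_2 = 2.2673
beam 3: φ=45°, α=285°
  d=(0.2588,-0.9659)  start (3,4)  tX=3.1296 tY=0.4141  stride 1/|dx|=3.8637 1/|dy|=1.0353
    cross y-line → (3,3), t=0.4141
    cross y-line → (3,2), t=1.4494
    cross y-line → (3,1), t=2.4847 (wall)
  → r_3 = 2.4847
beam 4: φ=90°, α=330°
  d=(0.8660,-0.5000)  start (3,4)  tX=0.9353 tY=0.8000  stride 1/|dx|=1.1547 1/|dy|=2.0000
    cross y-line → (3,3), t=0.8000
    cross x-line → (4,3), t=0.9353 (wall)
  → r_4 = 0.9353

ranges = [2.5288, 2.2673, 2.4847, 0.9353]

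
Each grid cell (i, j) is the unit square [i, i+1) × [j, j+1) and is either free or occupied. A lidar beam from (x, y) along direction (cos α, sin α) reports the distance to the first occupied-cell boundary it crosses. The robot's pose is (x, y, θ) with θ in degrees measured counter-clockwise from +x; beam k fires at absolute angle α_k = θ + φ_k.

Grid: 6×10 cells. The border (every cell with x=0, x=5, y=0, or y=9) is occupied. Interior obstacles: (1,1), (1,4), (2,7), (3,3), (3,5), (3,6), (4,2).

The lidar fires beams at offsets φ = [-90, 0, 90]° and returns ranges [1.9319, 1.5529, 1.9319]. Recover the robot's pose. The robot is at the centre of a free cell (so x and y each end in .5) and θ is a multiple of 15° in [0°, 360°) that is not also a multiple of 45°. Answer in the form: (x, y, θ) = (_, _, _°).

Enumerate (i+0.5, j+0.5, θ) over the 25 free cells and 16 admissible headings. For each, cast all 3 beams and compare to the given ranges.
  (4.5, 6.5, 30°): beam 1 = 1.0000 ≠ 1.9319 ✗
  (4.5, 5.5, 210°): beam 1 = 1.0000 ≠ 1.9319 ✗
  (1.5, 8.5, 30°): beam 1 = 1.0000 ≠ 1.9319 ✗
  (4.5, 6.5, 300°): beam 1 = 0.5774 ≠ 1.9319 ✗
  …
  (2.5, 3.5, 165°): r_1=1.9319, r_2=1.5529, r_3=1.9319 — all match ✓
Only this pose fits every beam.

(x, y, θ) = (2.5, 3.5, 165°)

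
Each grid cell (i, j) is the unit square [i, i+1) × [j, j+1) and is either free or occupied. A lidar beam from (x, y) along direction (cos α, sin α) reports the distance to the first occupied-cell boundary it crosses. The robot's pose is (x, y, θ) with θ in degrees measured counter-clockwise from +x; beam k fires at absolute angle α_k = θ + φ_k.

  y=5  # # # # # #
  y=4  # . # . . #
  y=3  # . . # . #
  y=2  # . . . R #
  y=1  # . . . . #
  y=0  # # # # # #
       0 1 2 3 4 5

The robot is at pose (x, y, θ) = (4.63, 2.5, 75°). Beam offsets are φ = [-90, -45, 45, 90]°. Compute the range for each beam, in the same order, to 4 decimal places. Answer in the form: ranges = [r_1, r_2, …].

beam 1: φ=-90°, α=345°
  direction (0.9659, -0.2588); cell (4,2); t to first gridline: x 0.3831, y 1.9319 (then +1.0353 / +3.8637)
    (5,2) via x @ 0.3831  # hit
  → r_1 = 0.3831
beam 2: φ=-45°, α=30°
  direction (0.8660, 0.5000); cell (4,2); t to first gridline: x 0.4272, y 1.0000 (then +1.1547 / +2.0000)
    (5,2) via x @ 0.4272  # hit
  → r_2 = 0.4272
beam 3: φ=45°, α=120°
  direction (-0.5000, 0.8660); cell (4,2); t to first gridline: x 1.2600, y 0.5774 (then +2.0000 / +1.1547)
    (4,3) via y @ 0.5774
    (3,3) via x @ 1.2600  # hit
  → r_3 = 1.2600
beam 4: φ=90°, α=165°
  direction (-0.9659, 0.2588); cell (4,2); t to first gridline: x 0.6522, y 1.9319 (then +1.0353 / +3.8637)
    (3,2) via x @ 0.6522
    (2,2) via x @ 1.6875
    (2,3) via y @ 1.9319
    (1,3) via x @ 2.7228
    (0,3) via x @ 3.7581  # hit
  → r_4 = 3.7581

ranges = [0.3831, 0.4272, 1.2600, 3.7581]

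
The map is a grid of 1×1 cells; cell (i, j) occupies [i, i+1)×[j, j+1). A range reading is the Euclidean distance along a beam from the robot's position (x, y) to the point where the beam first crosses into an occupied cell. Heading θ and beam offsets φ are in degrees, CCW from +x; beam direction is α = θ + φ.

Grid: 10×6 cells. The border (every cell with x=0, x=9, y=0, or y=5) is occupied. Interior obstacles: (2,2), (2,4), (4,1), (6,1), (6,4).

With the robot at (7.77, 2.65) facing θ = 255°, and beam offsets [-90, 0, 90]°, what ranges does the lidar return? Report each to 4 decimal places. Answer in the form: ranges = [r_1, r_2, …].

beam 1: φ=-90°, α=165°
  cosα=-0.9659 sinα=0.2588 | (7,2) | tMaxX 0.7972 tMaxY 1.3523 | tΔX 1.0353 tΔY 3.8637
    t=0.7972 [x] (6,2)
    t=1.3523 [y] (6,3)
    t=1.8324 [x] (5,3)
    t=2.8677 [x] (4,3)
    t=3.9030 [x] (3,3)
    t=4.9383 [x] (2,3)
    t=5.2160 [y] (2,4) — stop
  → r_1 = 5.2160
beam 2: φ=0°, α=255°
  cosα=-0.2588 sinα=-0.9659 | (7,2) | tMaxX 2.9751 tMaxY 0.6729 | tΔX 3.8637 tΔY 1.0353
    t=0.6729 [y] (7,1)
    t=1.7082 [y] (7,0) — stop
  → r_2 = 1.7082
beam 3: φ=90°, α=345°
  cosα=0.9659 sinα=-0.2588 | (7,2) | tMaxX 0.2381 tMaxY 2.5114 | tΔX 1.0353 tΔY 3.8637
    t=0.2381 [x] (8,2)
    t=1.2734 [x] (9,2) — stop
  → r_3 = 1.2734

ranges = [5.2160, 1.7082, 1.2734]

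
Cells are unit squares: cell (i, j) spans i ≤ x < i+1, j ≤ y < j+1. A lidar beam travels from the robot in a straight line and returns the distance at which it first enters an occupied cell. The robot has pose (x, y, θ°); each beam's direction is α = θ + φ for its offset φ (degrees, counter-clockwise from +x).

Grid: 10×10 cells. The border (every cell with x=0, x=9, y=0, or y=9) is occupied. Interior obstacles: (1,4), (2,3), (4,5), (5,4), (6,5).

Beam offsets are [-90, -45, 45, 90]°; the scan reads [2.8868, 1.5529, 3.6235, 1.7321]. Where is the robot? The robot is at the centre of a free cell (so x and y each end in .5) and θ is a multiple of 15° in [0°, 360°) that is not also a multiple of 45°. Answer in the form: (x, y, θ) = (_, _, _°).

Enumerate (i+0.5, j+0.5, θ) over the 59 free cells and 16 admissible headings. For each, cast all 4 beams and compare to the given ranges.
  (3.5, 6.5, 300°): beam 2 = 2.5882 ≠ 1.5529 ✗
  (2.5, 7.5, 210°): beam 1 = 1.7321 ≠ 2.8868 ✗
  (4.5, 4.5, 150°): beam 1 = 0.5774 ≠ 2.8868 ✗
  …
  (2.5, 5.5, 60°): r_1=2.8868, r_2=1.5529, r_3=3.6235, r_4=1.7321 — all match ✓
No second candidate reproduces the full scan.

(x, y, θ) = (2.5, 5.5, 60°)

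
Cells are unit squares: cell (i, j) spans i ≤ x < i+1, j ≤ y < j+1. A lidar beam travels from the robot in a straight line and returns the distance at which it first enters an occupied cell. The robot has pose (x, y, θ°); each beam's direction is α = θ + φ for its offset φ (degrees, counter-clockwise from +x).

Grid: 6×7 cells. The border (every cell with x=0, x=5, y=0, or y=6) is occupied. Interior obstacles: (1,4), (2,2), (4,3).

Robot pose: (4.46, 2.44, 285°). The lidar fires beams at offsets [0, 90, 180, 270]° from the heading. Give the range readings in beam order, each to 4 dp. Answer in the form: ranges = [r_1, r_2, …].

beam 1: φ=0°, α=285°
  dir = (cos 285°, sin 285°) = (0.2588, -0.9659); from cell (4,2)
  next x-line at t=2.0864, next y-line at t=0.4555; Δt_x=3.8637, Δt_y=1.0353
    y: enter (4,1) at t=0.4555
    y: enter (4,0) at t=1.4908 ← occupied
  → r_1 = 1.4908
beam 2: φ=90°, α=15°
  dir = (cos 15°, sin 15°) = (0.9659, 0.2588); from cell (4,2)
  next x-line at t=0.5590, next y-line at t=2.1637; Δt_x=1.0353, Δt_y=3.8637
    x: enter (5,2) at t=0.5590 ← occupied
  → r_2 = 0.5590
beam 3: φ=180°, α=105°
  dir = (cos 105°, sin 105°) = (-0.2588, 0.9659); from cell (4,2)
  next x-line at t=1.7773, next y-line at t=0.5798; Δt_x=3.8637, Δt_y=1.0353
    y: enter (4,3) at t=0.5798 ← occupied
  → r_3 = 0.5798
beam 4: φ=270°, α=195°
  dir = (cos 195°, sin 195°) = (-0.9659, -0.2588); from cell (4,2)
  next x-line at t=0.4762, next y-line at t=1.7000; Δt_x=1.0353, Δt_y=3.8637
    x: enter (3,2) at t=0.4762
    x: enter (2,2) at t=1.5115 ← occupied
  → r_4 = 1.5115

ranges = [1.4908, 0.5590, 0.5798, 1.5115]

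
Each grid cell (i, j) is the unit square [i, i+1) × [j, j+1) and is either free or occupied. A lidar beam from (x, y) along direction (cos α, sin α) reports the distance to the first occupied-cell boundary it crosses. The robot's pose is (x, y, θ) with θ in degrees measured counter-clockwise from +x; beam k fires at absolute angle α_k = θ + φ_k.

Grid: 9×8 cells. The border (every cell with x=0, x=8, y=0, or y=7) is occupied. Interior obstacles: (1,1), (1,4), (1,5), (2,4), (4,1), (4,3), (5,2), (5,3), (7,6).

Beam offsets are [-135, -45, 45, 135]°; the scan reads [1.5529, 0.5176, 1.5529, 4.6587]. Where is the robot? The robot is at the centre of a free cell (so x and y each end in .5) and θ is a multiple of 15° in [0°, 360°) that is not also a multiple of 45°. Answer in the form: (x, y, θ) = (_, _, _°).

(x, y, θ) = (6.5, 1.5, 300°)

Candidates: 33 free-cell centres × 16 headings = 528 poses. Raycast each; keep the one whose scan matches to 4 dp.
  (2.5, 3.5, 240°): beam 1 = 0.5176 ≠ 1.5529 ✗
  (2.5, 3.5, 30°): beam 1 = 1.9319 ≠ 1.5529 ✗
  (7.5, 2.5, 345°): beam 1 = 2.8868 ≠ 1.5529 ✗
  (4.5, 6.5, 195°): beam 1 = 0.5774 ≠ 1.5529 ✗
  …
  (6.5, 1.5, 300°): r_1=1.5529, r_2=0.5176, r_3=1.5529, r_4=4.6587 — all match ✓
No second candidate reproduces the full scan.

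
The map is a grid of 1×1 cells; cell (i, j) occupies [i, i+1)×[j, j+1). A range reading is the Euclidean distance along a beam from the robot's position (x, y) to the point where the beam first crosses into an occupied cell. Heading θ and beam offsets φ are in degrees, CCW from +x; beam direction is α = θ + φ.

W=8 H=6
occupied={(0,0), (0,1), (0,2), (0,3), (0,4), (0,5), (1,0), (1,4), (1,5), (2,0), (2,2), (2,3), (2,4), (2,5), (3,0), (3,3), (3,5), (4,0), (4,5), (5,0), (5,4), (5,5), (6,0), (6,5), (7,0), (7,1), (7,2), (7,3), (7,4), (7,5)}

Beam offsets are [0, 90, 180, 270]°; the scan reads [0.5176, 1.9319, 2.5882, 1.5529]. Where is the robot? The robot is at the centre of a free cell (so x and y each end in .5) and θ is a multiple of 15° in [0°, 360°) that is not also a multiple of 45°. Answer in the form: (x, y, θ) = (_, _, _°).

Enumerate (i+0.5, j+0.5, θ) over the 18 free cells and 16 admissible headings. For each, cast all 4 beams and compare to the given ranges.
  (3.5, 4.5, 240°): beam 1 = 0.5774 ≠ 0.5176 ✗
  (4.5, 3.5, 210°): beam 1 = 0.5774 ≠ 0.5176 ✗
  (3.5, 2.5, 330°): beam 1 = 3.0000 ≠ 0.5176 ✗
  …
  (6.5, 2.5, 345°): r_1=0.5176, r_2=1.9319, r_3=2.5882, r_4=1.5529 — all match ✓
Only this pose fits every beam.

(x, y, θ) = (6.5, 2.5, 345°)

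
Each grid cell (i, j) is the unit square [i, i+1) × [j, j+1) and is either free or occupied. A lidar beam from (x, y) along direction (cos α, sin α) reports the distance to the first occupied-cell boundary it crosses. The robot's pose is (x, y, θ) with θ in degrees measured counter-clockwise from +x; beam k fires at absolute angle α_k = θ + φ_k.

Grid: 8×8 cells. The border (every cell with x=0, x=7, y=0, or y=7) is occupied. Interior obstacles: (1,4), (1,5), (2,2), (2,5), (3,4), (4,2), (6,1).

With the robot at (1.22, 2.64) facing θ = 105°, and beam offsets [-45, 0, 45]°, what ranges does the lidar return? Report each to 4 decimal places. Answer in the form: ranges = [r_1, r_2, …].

beam 1: φ=-45°, α=60°
  dir = (cos 60°, sin 60°) = (0.5000, 0.8660); from cell (1,2)
  next x-line at t=1.5600, next y-line at t=0.4157; Δt_x=2.0000, Δt_y=1.1547
    y: enter (1,3) at t=0.4157
    x: enter (2,3) at t=1.5600
    y: enter (2,4) at t=1.5704
    y: enter (2,5) at t=2.7251 ← occupied
  → r_1 = 2.7251
beam 2: φ=0°, α=105°
  dir = (cos 105°, sin 105°) = (-0.2588, 0.9659); from cell (1,2)
  next x-line at t=0.8500, next y-line at t=0.3727; Δt_x=3.8637, Δt_y=1.0353
    y: enter (1,3) at t=0.3727
    x: enter (0,3) at t=0.8500 ← occupied
  → r_2 = 0.8500
beam 3: φ=45°, α=150°
  dir = (cos 150°, sin 150°) = (-0.8660, 0.5000); from cell (1,2)
  next x-line at t=0.2540, next y-line at t=0.7200; Δt_x=1.1547, Δt_y=2.0000
    x: enter (0,2) at t=0.2540 ← occupied
  → r_3 = 0.2540

ranges = [2.7251, 0.8500, 0.2540]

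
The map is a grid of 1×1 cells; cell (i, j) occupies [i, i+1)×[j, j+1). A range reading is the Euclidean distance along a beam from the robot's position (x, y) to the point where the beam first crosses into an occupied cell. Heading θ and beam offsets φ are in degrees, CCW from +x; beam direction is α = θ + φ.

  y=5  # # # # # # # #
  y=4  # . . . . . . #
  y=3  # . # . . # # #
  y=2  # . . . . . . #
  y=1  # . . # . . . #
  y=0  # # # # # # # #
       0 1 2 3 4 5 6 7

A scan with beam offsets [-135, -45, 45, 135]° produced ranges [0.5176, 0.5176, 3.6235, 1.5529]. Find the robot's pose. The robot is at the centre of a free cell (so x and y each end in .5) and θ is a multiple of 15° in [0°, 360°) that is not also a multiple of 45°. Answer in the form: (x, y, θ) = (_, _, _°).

Enumerate (i+0.5, j+0.5, θ) over the 20 free cells and 16 admissible headings. For each, cast all 4 beams and compare to the given ranges.
  (3.5, 4.5, 300°): beam 1 = 1.9319 ≠ 0.5176 ✗
  (4.5, 3.5, 345°): beam 1 = 4.0415 ≠ 0.5176 ✗
  (3.5, 3.5, 165°): beam 1 = 3.0000 ≠ 0.5176 ✗
  …
  (6.5, 2.5, 120°): r_1=0.5176, r_2=0.5176, r_3=3.6235, r_4=1.5529 — all match ✓
Unique over the lattice → pose = (6.5, 2.5, 120°).

(x, y, θ) = (6.5, 2.5, 120°)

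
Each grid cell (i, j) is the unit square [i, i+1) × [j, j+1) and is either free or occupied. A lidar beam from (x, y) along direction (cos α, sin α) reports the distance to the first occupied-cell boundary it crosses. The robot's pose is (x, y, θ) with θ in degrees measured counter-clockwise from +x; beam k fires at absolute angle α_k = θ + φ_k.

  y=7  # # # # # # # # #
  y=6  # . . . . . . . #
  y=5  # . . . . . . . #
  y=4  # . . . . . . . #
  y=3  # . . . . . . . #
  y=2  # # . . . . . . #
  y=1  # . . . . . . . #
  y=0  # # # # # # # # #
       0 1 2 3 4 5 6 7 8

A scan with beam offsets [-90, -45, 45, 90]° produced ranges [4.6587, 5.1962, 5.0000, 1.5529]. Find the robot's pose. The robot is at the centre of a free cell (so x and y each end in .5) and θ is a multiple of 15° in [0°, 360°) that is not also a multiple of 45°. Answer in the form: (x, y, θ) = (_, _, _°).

Enumerate (i+0.5, j+0.5, θ) over the 41 free cells and 16 admissible headings. For each, cast all 4 beams and compare to the given ranges.
  (5.5, 4.5, 300°): beam 1 = 4.0415 ≠ 4.6587 ✗
  (2.5, 5.5, 30°): beam 1 = 5.1962 ≠ 4.6587 ✗
  (1.5, 3.5, 195°): beam 1 = 1.9319 ≠ 4.6587 ✗
  …
  (3.5, 2.5, 75°): r_1=4.6587, r_2=5.1962, r_3=5.0000, r_4=1.5529 — all match ✓
Only this pose fits every beam.

(x, y, θ) = (3.5, 2.5, 75°)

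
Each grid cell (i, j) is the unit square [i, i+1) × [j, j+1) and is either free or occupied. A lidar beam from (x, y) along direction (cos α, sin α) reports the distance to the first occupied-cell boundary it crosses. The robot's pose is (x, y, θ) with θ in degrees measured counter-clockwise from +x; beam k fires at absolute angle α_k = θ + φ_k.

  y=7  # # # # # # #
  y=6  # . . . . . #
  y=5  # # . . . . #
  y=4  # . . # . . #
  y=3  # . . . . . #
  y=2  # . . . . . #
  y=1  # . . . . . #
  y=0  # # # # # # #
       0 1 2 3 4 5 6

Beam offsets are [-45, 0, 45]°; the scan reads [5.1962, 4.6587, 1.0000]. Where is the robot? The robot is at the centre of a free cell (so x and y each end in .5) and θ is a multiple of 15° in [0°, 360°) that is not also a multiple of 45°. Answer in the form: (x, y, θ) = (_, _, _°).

Enumerate (i+0.5, j+0.5, θ) over the 28 free cells and 16 admissible headings. For each, cast all 3 beams and compare to the given ranges.
  (5.5, 4.5, 150°): beam 1 = 2.5882 ≠ 5.1962 ✗
  (2.5, 3.5, 345°): beam 1 = 2.8868 ≠ 5.1962 ✗
  (2.5, 6.5, 345°): beam 1 = 1.7321 ≠ 5.1962 ✗
  (4.5, 6.5, 240°): beam 1 = 2.5882 ≠ 5.1962 ✗
  …
  (1.5, 2.5, 75°): r_1=5.1962, r_2=4.6587, r_3=1.0000 — all match ✓
No second candidate reproduces the full scan.

(x, y, θ) = (1.5, 2.5, 75°)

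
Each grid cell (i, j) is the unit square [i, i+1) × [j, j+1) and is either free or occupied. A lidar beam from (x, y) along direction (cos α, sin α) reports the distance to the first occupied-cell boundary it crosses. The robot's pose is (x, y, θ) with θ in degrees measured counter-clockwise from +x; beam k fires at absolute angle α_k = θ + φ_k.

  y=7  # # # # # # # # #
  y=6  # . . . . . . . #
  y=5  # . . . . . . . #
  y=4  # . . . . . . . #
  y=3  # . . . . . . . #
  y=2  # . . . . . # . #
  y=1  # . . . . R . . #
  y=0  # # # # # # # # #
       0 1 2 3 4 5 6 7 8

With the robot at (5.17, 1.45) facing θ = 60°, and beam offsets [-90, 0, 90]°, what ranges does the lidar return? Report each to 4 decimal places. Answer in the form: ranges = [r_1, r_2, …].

ranges = [0.9000, 1.6600, 4.8151]

beam 1: φ=-90°, α=330°
  dir = (cos 330°, sin 330°) = (0.8660, -0.5000); from cell (5,1)
  next x-line at t=0.9584, next y-line at t=0.9000; Δt_x=1.1547, Δt_y=2.0000
    y: enter (5,0) at t=0.9000 ← occupied
  → r_1 = 0.9000
beam 2: φ=0°, α=60°
  dir = (cos 60°, sin 60°) = (0.5000, 0.8660); from cell (5,1)
  next x-line at t=1.6600, next y-line at t=0.6351; Δt_x=2.0000, Δt_y=1.1547
    y: enter (5,2) at t=0.6351
    x: enter (6,2) at t=1.6600 ← occupied
  → r_2 = 1.6600
beam 3: φ=90°, α=150°
  dir = (cos 150°, sin 150°) = (-0.8660, 0.5000); from cell (5,1)
  next x-line at t=0.1963, next y-line at t=1.1000; Δt_x=1.1547, Δt_y=2.0000
    x: enter (4,1) at t=0.1963
    y: enter (4,2) at t=1.1000
    x: enter (3,2) at t=1.3510
    x: enter (2,2) at t=2.5057
    y: enter (2,3) at t=3.1000
    x: enter (1,3) at t=3.6604
    x: enter (0,3) at t=4.8151 ← occupied
  → r_3 = 4.8151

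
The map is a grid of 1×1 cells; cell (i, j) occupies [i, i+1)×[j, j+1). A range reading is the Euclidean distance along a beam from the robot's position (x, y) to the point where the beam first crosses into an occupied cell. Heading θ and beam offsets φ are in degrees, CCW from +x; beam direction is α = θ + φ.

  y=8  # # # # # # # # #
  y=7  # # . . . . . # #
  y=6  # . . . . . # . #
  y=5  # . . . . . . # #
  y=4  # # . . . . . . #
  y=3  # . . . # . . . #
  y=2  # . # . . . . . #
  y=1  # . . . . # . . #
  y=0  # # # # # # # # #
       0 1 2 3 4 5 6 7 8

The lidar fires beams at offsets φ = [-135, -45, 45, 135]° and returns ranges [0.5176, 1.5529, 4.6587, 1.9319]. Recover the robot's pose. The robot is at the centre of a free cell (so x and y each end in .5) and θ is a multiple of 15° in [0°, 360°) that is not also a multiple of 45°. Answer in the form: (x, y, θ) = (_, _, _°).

(x, y, θ) = (7.5, 3.5, 150°)

Enumerate (i+0.5, j+0.5, θ) over the 41 free cells and 16 admissible headings. For each, cast all 4 beams and compare to the given ranges.
  (7.5, 6.5, 240°): beam 2 = 0.5176 ≠ 1.5529 ✗
  (4.5, 5.5, 165°): beam 1 = 1.7321 ≠ 0.5176 ✗
  (2.5, 5.5, 285°): beam 1 = 1.7321 ≠ 0.5176 ✗
  (6.5, 2.5, 165°): beam 1 = 1.7321 ≠ 0.5176 ✗
  (4.5, 2.5, 195°): beam 1 = 0.5774 ≠ 0.5176 ✗
  …
  (7.5, 3.5, 150°): r_1=0.5176, r_2=1.5529, r_3=4.6587, r_4=1.9319 — all match ✓
Only this pose fits every beam.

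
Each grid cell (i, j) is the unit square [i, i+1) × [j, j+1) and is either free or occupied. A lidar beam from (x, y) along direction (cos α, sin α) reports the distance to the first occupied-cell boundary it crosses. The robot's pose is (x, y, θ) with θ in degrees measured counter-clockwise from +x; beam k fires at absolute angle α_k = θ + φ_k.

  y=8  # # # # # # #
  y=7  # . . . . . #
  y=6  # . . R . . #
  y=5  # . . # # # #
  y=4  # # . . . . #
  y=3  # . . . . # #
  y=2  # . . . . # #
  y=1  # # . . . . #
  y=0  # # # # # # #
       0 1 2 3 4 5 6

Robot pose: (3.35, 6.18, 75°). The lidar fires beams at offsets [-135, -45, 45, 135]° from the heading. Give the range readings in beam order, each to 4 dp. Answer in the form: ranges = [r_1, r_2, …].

beam 1: φ=-135°, α=300°
  d=(0.5000,-0.8660)  start (3,6)  tX=1.3000 tY=0.2078  stride 1/|dx|=2.0000 1/|dy|=1.1547
    cross y-line → (3,5), t=0.2078 (wall)
  → r_1 = 0.2078
beam 2: φ=-45°, α=30°
  d=(0.8660,0.5000)  start (3,6)  tX=0.7506 tY=1.6400  stride 1/|dx|=1.1547 1/|dy|=2.0000
    cross x-line → (4,6), t=0.7506
    cross y-line → (4,7), t=1.6400
    cross x-line → (5,7), t=1.9053
    cross x-line → (6,7), t=3.0600 (wall)
  → r_2 = 3.0600
beam 3: φ=45°, α=120°
  d=(-0.5000,0.8660)  start (3,6)  tX=0.7000 tY=0.9469  stride 1/|dx|=2.0000 1/|dy|=1.1547
    cross x-line → (2,6), t=0.7000
    cross y-line → (2,7), t=0.9469
    cross y-line → (2,8), t=2.1016 (wall)
  → r_3 = 2.1016
beam 4: φ=135°, α=210°
  d=(-0.8660,-0.5000)  start (3,6)  tX=0.4041 tY=0.3600  stride 1/|dx|=1.1547 1/|dy|=2.0000
    cross y-line → (3,5), t=0.3600 (wall)
  → r_4 = 0.3600

ranges = [0.2078, 3.0600, 2.1016, 0.3600]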